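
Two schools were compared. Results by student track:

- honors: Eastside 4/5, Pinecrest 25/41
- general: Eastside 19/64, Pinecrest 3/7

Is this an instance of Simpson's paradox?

No

Honors: Eastside 4/5 = 80.0%, Pinecrest 25/41 = 61.0% → Eastside
General: Eastside 19/64 = 29.7%, Pinecrest 3/7 = 42.9% → Pinecrest
Overall: Eastside 23/69 = 33.3%, Pinecrest 28/48 = 58.3% → Pinecrest
Neither sweeps: Eastside wins 1 of 2 groups, Pinecrest wins 1. Pinecrest wins overall but not every group — no Simpson reversal.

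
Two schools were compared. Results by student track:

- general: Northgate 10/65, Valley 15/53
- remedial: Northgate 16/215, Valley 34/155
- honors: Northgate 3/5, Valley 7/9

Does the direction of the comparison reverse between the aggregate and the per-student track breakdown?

No

General: Northgate 10/65 = 15.4%, Valley 15/53 = 28.3% → Valley
Remedial: Northgate 16/215 = 7.4%, Valley 34/155 = 21.9% → Valley
Honors: Northgate 3/5 = 60.0%, Valley 7/9 = 77.8% → Valley
Overall: Northgate 29/285 = 10.2%, Valley 56/217 = 25.8% → Valley
Valley wins overall and in every student group — no reversal.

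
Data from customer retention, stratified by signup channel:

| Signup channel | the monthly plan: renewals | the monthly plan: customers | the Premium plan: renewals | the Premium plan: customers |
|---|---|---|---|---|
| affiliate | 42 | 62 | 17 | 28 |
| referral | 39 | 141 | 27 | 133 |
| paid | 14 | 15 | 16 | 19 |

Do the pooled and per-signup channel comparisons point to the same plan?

Affiliate: the monthly plan 42/62 = 67.7%, the Premium plan 17/28 = 60.7% → the monthly plan
Referral: the monthly plan 39/141 = 27.7%, the Premium plan 27/133 = 20.3% → the monthly plan
Paid: the monthly plan 14/15 = 93.3%, the Premium plan 16/19 = 84.2% → the monthly plan
Overall: the monthly plan 95/218 = 43.6%, the Premium plan 60/180 = 33.3% → the monthly plan
The monthly plan wins overall and in every signup group — no reversal.

Yes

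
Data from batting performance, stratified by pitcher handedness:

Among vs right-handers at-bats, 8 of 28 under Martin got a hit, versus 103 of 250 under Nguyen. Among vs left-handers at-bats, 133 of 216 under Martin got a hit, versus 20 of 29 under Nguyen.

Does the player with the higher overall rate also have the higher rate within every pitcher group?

No

Vs right-handers: Martin 8/28 = 28.6%, Nguyen 103/250 = 41.2% → Nguyen
Vs left-handers: Martin 133/216 = 61.6%, Nguyen 20/29 = 69.0% → Nguyen
Overall: Martin 141/244 = 57.8%, Nguyen 123/279 = 44.1% → Martin
Nguyen wins each pitcher group but Martin wins overall — the comparison reverses. Nguyen's at-bats skew toward vs right-handers, which has a lower base rate.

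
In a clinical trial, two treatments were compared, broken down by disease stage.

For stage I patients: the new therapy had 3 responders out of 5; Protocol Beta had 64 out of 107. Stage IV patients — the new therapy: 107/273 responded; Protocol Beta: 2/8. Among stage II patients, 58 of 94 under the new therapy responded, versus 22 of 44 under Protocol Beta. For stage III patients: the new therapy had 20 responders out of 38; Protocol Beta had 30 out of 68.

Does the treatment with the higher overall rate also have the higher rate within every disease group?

No

Stage I: the new therapy 3/5 = 60.0%, Protocol Beta 64/107 = 59.8% → the new therapy
Stage IV: the new therapy 107/273 = 39.2%, Protocol Beta 2/8 = 25.0% → the new therapy
Stage II: the new therapy 58/94 = 61.7%, Protocol Beta 22/44 = 50.0% → the new therapy
Stage III: the new therapy 20/38 = 52.6%, Protocol Beta 30/68 = 44.1% → the new therapy
Overall: the new therapy 188/410 = 45.9%, Protocol Beta 118/227 = 52.0% → Protocol Beta
The new therapy wins each disease group but Protocol Beta wins overall — the comparison reverses. The new therapy's patients skew toward stage IV, which has a lower base rate.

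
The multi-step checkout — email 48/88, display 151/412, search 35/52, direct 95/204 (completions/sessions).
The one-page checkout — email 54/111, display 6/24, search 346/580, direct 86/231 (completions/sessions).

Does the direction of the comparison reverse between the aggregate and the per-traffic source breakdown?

Yes

Email: the multi-step checkout 48/88 = 54.5%, the one-page checkout 54/111 = 48.6% → the multi-step checkout
Display: the multi-step checkout 151/412 = 36.7%, the one-page checkout 6/24 = 25.0% → the multi-step checkout
Search: the multi-step checkout 35/52 = 67.3%, the one-page checkout 346/580 = 59.7% → the multi-step checkout
Direct: the multi-step checkout 95/204 = 46.6%, the one-page checkout 86/231 = 37.2% → the multi-step checkout
Overall: the multi-step checkout 329/756 = 43.5%, the one-page checkout 492/946 = 52.0% → the one-page checkout
The multi-step checkout wins each traffic group but the one-page checkout wins overall — the comparison reverses. The multi-step checkout's sessions skew toward display, which has a lower base rate.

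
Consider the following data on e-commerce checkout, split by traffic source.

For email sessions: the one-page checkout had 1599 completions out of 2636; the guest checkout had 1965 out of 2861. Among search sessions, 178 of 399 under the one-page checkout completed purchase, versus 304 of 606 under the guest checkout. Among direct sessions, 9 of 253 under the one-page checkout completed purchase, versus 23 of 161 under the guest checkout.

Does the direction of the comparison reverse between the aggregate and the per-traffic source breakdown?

No

Email: the one-page checkout 1599/2636 = 60.7%, the guest checkout 1965/2861 = 68.7% → the guest checkout
Search: the one-page checkout 178/399 = 44.6%, the guest checkout 304/606 = 50.2% → the guest checkout
Direct: the one-page checkout 9/253 = 3.6%, the guest checkout 23/161 = 14.3% → the guest checkout
Overall: the one-page checkout 1786/3288 = 54.3%, the guest checkout 2292/3628 = 63.2% → the guest checkout
The guest checkout wins overall and in every traffic group — no reversal.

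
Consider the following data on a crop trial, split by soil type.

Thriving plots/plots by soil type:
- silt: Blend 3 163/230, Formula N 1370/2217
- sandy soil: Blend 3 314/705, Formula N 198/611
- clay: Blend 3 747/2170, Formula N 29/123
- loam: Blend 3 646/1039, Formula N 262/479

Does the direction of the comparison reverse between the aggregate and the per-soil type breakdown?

Yes

Silt: Blend 3 163/230 = 70.9%, Formula N 1370/2217 = 61.8% → Blend 3
Sandy soil: Blend 3 314/705 = 44.5%, Formula N 198/611 = 32.4% → Blend 3
Clay: Blend 3 747/2170 = 34.4%, Formula N 29/123 = 23.6% → Blend 3
Loam: Blend 3 646/1039 = 62.2%, Formula N 262/479 = 54.7% → Blend 3
Overall: Blend 3 1870/4144 = 45.1%, Formula N 1859/3430 = 54.2% → Formula N
Blend 3 wins each soil group but Formula N wins overall — the comparison reverses. Blend 3's plots skew toward clay, which has a lower base rate.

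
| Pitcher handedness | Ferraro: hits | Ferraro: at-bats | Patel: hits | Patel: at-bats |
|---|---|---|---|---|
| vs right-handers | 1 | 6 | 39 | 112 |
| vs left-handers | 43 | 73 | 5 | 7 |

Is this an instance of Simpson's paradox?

Yes

Vs right-handers: Ferraro 1/6 = 16.7%, Patel 39/112 = 34.8% → Patel
Vs left-handers: Ferraro 43/73 = 58.9%, Patel 5/7 = 71.4% → Patel
Overall: Ferraro 44/79 = 55.7%, Patel 44/119 = 37.0% → Ferraro
Patel wins each pitcher group but Ferraro wins overall — the comparison reverses. Patel's at-bats skew toward vs right-handers, which has a lower base rate.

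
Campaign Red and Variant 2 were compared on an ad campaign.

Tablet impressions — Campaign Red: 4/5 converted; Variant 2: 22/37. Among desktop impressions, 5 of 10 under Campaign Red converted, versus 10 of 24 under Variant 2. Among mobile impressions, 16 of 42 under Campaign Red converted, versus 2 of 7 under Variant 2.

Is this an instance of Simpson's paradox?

Yes

Tablet: Campaign Red 4/5 = 80.0%, Variant 2 22/37 = 59.5% → Campaign Red
Desktop: Campaign Red 5/10 = 50.0%, Variant 2 10/24 = 41.7% → Campaign Red
Mobile: Campaign Red 16/42 = 38.1%, Variant 2 2/7 = 28.6% → Campaign Red
Overall: Campaign Red 25/57 = 43.9%, Variant 2 34/68 = 50.0% → Variant 2
Campaign Red wins each device group but Variant 2 wins overall — the comparison reverses. Campaign Red's impressions skew toward mobile, which has a lower base rate.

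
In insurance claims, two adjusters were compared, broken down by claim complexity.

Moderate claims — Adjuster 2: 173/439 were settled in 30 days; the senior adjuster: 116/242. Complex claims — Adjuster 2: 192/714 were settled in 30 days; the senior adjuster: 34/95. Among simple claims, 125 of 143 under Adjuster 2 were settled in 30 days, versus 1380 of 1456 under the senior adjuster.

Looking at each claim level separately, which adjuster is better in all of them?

the senior adjuster

Moderate: Adjuster 2 173/439 = 39.4%, the senior adjuster 116/242 = 47.9% → the senior adjuster
Complex: Adjuster 2 192/714 = 26.9%, the senior adjuster 34/95 = 35.8% → the senior adjuster
Simple: Adjuster 2 125/143 = 87.4%, the senior adjuster 1380/1456 = 94.8% → the senior adjuster
The senior adjuster has the higher rate in all 3 groups.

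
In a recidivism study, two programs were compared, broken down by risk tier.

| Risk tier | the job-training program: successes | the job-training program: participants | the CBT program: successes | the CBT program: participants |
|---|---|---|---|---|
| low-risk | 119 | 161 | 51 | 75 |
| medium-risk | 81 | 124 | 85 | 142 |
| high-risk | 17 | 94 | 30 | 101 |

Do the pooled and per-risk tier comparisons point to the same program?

No

Low-risk: the job-training program 119/161 = 73.9%, the CBT program 51/75 = 68.0% → the job-training program
Medium-risk: the job-training program 81/124 = 65.3%, the CBT program 85/142 = 59.9% → the job-training program
High-risk: the job-training program 17/94 = 18.1%, the CBT program 30/101 = 29.7% → the CBT program
Overall: the job-training program 217/379 = 57.3%, the CBT program 166/318 = 52.2% → the job-training program
Neither sweeps: the job-training program wins 2 of 3 groups, the CBT program wins 1. The job-training program wins overall but not every group — no Simpson reversal.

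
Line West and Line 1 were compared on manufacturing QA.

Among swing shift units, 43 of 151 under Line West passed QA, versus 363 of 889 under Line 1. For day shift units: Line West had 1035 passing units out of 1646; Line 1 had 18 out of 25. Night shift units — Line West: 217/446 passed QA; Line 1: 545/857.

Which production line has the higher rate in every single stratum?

Line 1

Swing shift: Line West 43/151 = 28.5%, Line 1 363/889 = 40.8% → Line 1
Day shift: Line West 1035/1646 = 62.9%, Line 1 18/25 = 72.0% → Line 1
Night shift: Line West 217/446 = 48.7%, Line 1 545/857 = 63.6% → Line 1
Line 1 has the higher rate in all 3 groups.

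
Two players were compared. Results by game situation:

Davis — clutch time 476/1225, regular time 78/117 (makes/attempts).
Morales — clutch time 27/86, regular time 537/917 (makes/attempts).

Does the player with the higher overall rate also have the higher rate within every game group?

No

Clutch time: Davis 476/1225 = 38.9%, Morales 27/86 = 31.4% → Davis
Regular time: Davis 78/117 = 66.7%, Morales 537/917 = 58.6% → Davis
Overall: Davis 554/1342 = 41.3%, Morales 564/1003 = 56.2% → Morales
Davis wins each game group but Morales wins overall — the comparison reverses. Davis's attempts skew toward clutch time, which has a lower base rate.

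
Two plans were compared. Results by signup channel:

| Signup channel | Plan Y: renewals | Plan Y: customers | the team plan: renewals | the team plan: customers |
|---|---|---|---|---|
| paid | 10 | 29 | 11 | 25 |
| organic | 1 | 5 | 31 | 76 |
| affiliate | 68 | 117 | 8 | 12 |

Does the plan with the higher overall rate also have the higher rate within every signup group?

Paid: Plan Y 10/29 = 34.5%, the team plan 11/25 = 44.0% → the team plan
Organic: Plan Y 1/5 = 20.0%, the team plan 31/76 = 40.8% → the team plan
Affiliate: Plan Y 68/117 = 58.1%, the team plan 8/12 = 66.7% → the team plan
Overall: Plan Y 79/151 = 52.3%, the team plan 50/113 = 44.2% → Plan Y
The team plan wins each signup group but Plan Y wins overall — the comparison reverses. The team plan's customers skew toward organic, which has a lower base rate.

No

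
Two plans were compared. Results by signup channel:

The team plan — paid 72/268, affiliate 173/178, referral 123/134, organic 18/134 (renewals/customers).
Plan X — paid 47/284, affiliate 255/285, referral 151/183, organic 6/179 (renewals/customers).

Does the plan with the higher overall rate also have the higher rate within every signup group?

Paid: the team plan 72/268 = 26.9%, Plan X 47/284 = 16.5% → the team plan
Affiliate: the team plan 173/178 = 97.2%, Plan X 255/285 = 89.5% → the team plan
Referral: the team plan 123/134 = 91.8%, Plan X 151/183 = 82.5% → the team plan
Organic: the team plan 18/134 = 13.4%, Plan X 6/179 = 3.4% → the team plan
Overall: the team plan 386/714 = 54.1%, Plan X 459/931 = 49.3% → the team plan
The team plan wins overall and in every signup group — no reversal.

Yes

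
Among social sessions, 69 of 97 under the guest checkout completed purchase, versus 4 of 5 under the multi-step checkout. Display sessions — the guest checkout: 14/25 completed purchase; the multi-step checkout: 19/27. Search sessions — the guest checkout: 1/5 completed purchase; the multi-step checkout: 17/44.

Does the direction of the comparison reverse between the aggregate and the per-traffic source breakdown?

Yes

Social: the guest checkout 69/97 = 71.1%, the multi-step checkout 4/5 = 80.0% → the multi-step checkout
Display: the guest checkout 14/25 = 56.0%, the multi-step checkout 19/27 = 70.4% → the multi-step checkout
Search: the guest checkout 1/5 = 20.0%, the multi-step checkout 17/44 = 38.6% → the multi-step checkout
Overall: the guest checkout 84/127 = 66.1%, the multi-step checkout 40/76 = 52.6% → the guest checkout
The multi-step checkout wins each traffic group but the guest checkout wins overall — the comparison reverses. The multi-step checkout's sessions skew toward search, which has a lower base rate.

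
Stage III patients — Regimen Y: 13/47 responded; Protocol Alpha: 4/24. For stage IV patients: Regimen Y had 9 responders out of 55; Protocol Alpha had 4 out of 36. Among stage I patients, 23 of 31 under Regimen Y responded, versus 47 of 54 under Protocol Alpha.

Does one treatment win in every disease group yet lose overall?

No

Stage III: Regimen Y 13/47 = 27.7%, Protocol Alpha 4/24 = 16.7% → Regimen Y
Stage IV: Regimen Y 9/55 = 16.4%, Protocol Alpha 4/36 = 11.1% → Regimen Y
Stage I: Regimen Y 23/31 = 74.2%, Protocol Alpha 47/54 = 87.0% → Protocol Alpha
Overall: Regimen Y 45/133 = 33.8%, Protocol Alpha 55/114 = 48.2% → Protocol Alpha
Neither sweeps: Regimen Y wins 2 of 3 groups, Protocol Alpha wins 1. Protocol Alpha wins overall but not every group — no Simpson reversal.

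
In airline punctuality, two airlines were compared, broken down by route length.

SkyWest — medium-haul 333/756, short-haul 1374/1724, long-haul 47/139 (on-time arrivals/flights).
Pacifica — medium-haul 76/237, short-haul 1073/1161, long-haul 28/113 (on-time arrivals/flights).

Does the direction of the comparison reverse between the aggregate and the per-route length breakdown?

Medium-haul: SkyWest 333/756 = 44.0%, Pacifica 76/237 = 32.1% → SkyWest
Short-haul: SkyWest 1374/1724 = 79.7%, Pacifica 1073/1161 = 92.4% → Pacifica
Long-haul: SkyWest 47/139 = 33.8%, Pacifica 28/113 = 24.8% → SkyWest
Overall: SkyWest 1754/2619 = 67.0%, Pacifica 1177/1511 = 77.9% → Pacifica
Neither sweeps: SkyWest wins 2 of 3 groups, Pacifica wins 1. Pacifica wins overall but not every group — no Simpson reversal.

No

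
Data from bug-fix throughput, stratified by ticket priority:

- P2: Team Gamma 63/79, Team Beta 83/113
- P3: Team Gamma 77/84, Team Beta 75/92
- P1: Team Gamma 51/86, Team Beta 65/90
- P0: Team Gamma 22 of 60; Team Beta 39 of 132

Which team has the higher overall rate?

Team Gamma

P2: Team Gamma 63/79 = 79.7%, Team Beta 83/113 = 73.5% → Team Gamma
P3: Team Gamma 77/84 = 91.7%, Team Beta 75/92 = 81.5% → Team Gamma
P1: Team Gamma 51/86 = 59.3%, Team Beta 65/90 = 72.2% → Team Beta
P0: Team Gamma 22/60 = 36.7%, Team Beta 39/132 = 29.5% → Team Gamma
Overall: Team Gamma 213/309 = 68.9%, Team Beta 262/427 = 61.4% → Team Gamma
(Neither sweeps every ticket group, but Team Gamma has the higher pooled rate.)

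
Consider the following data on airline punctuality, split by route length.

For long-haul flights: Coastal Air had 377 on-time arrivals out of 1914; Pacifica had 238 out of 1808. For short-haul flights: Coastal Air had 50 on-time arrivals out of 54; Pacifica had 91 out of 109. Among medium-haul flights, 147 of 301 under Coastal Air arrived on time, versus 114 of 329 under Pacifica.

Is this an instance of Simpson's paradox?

Long-haul: Coastal Air 377/1914 = 19.7%, Pacifica 238/1808 = 13.2% → Coastal Air
Short-haul: Coastal Air 50/54 = 92.6%, Pacifica 91/109 = 83.5% → Coastal Air
Medium-haul: Coastal Air 147/301 = 48.8%, Pacifica 114/329 = 34.7% → Coastal Air
Overall: Coastal Air 574/2269 = 25.3%, Pacifica 443/2246 = 19.7% → Coastal Air
Coastal Air wins overall and in every route group — no reversal.

No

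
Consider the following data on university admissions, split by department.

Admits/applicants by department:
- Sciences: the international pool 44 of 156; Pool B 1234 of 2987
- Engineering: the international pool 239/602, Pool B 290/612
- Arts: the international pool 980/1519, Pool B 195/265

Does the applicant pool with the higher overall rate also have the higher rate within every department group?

No

Sciences: the international pool 44/156 = 28.2%, Pool B 1234/2987 = 41.3% → Pool B
Engineering: the international pool 239/602 = 39.7%, Pool B 290/612 = 47.4% → Pool B
Arts: the international pool 980/1519 = 64.5%, Pool B 195/265 = 73.6% → Pool B
Overall: the international pool 1263/2277 = 55.5%, Pool B 1719/3864 = 44.5% → the international pool
Pool B wins each department group but the international pool wins overall — the comparison reverses. Pool B's applicants skew toward Sciences, which has a lower base rate.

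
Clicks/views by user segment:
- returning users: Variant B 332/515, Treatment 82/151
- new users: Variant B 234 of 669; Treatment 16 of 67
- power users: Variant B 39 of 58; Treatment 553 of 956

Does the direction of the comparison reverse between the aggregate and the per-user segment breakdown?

Returning users: Variant B 332/515 = 64.5%, Treatment 82/151 = 54.3% → Variant B
New users: Variant B 234/669 = 35.0%, Treatment 16/67 = 23.9% → Variant B
Power users: Variant B 39/58 = 67.2%, Treatment 553/956 = 57.8% → Variant B
Overall: Variant B 605/1242 = 48.7%, Treatment 651/1174 = 55.5% → Treatment
Variant B wins each user group but Treatment wins overall — the comparison reverses. Variant B's views skew toward new users, which has a lower base rate.

Yes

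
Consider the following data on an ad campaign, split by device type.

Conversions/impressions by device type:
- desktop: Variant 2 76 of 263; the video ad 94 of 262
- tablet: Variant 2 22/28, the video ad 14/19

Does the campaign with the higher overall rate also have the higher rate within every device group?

No

Desktop: Variant 2 76/263 = 28.9%, the video ad 94/262 = 35.9% → the video ad
Tablet: Variant 2 22/28 = 78.6%, the video ad 14/19 = 73.7% → Variant 2
Overall: Variant 2 98/291 = 33.7%, the video ad 108/281 = 38.4% → the video ad
Neither sweeps: Variant 2 wins 1 of 2 groups, the video ad wins 1. The video ad wins overall but not every group — no Simpson reversal.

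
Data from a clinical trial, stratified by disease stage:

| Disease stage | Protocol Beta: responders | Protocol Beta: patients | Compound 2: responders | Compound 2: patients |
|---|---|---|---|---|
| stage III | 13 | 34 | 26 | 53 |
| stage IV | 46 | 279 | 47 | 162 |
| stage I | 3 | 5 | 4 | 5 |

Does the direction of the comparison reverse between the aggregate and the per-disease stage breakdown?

No

Stage III: Protocol Beta 13/34 = 38.2%, Compound 2 26/53 = 49.1% → Compound 2
Stage IV: Protocol Beta 46/279 = 16.5%, Compound 2 47/162 = 29.0% → Compound 2
Stage I: Protocol Beta 3/5 = 60.0%, Compound 2 4/5 = 80.0% → Compound 2
Overall: Protocol Beta 62/318 = 19.5%, Compound 2 77/220 = 35.0% → Compound 2
Compound 2 wins overall and in every disease group — no reversal.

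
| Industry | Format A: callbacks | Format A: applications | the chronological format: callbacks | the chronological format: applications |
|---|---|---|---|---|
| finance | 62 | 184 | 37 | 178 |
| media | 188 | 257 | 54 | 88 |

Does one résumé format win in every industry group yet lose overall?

No

Finance: Format A 62/184 = 33.7%, the chronological format 37/178 = 20.8% → Format A
Media: Format A 188/257 = 73.2%, the chronological format 54/88 = 61.4% → Format A
Overall: Format A 250/441 = 56.7%, the chronological format 91/266 = 34.2% → Format A
Format A wins overall and in every industry group — no reversal.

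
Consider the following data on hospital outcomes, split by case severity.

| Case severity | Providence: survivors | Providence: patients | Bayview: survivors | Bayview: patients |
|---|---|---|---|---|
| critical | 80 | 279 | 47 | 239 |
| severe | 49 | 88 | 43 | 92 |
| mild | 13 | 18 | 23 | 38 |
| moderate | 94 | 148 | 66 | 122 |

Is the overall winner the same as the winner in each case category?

Critical: Providence 80/279 = 28.7%, Bayview 47/239 = 19.7% → Providence
Severe: Providence 49/88 = 55.7%, Bayview 43/92 = 46.7% → Providence
Mild: Providence 13/18 = 72.2%, Bayview 23/38 = 60.5% → Providence
Moderate: Providence 94/148 = 63.5%, Bayview 66/122 = 54.1% → Providence
Overall: Providence 236/533 = 44.3%, Bayview 179/491 = 36.5% → Providence
Providence wins overall and in every case group — no reversal.

Yes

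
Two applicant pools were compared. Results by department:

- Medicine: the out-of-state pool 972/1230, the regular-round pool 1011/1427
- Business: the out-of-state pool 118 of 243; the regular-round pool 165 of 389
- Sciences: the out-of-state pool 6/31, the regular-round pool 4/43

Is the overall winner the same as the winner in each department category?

Medicine: the out-of-state pool 972/1230 = 79.0%, the regular-round pool 1011/1427 = 70.8% → the out-of-state pool
Business: the out-of-state pool 118/243 = 48.6%, the regular-round pool 165/389 = 42.4% → the out-of-state pool
Sciences: the out-of-state pool 6/31 = 19.4%, the regular-round pool 4/43 = 9.3% → the out-of-state pool
Overall: the out-of-state pool 1096/1504 = 72.9%, the regular-round pool 1180/1859 = 63.5% → the out-of-state pool
The out-of-state pool wins overall and in every department group — no reversal.

Yes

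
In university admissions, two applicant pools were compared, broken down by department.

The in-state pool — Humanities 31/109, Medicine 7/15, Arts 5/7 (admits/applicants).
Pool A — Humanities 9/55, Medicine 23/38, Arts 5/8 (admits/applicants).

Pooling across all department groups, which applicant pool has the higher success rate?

Pool A

Humanities: the in-state pool 31/109 = 28.4%, Pool A 9/55 = 16.4% → the in-state pool
Medicine: the in-state pool 7/15 = 46.7%, Pool A 23/38 = 60.5% → Pool A
Arts: the in-state pool 5/7 = 71.4%, Pool A 5/8 = 62.5% → the in-state pool
Overall: the in-state pool 43/131 = 32.8%, Pool A 37/101 = 36.6% → Pool A
(Neither sweeps every department group, but Pool A has the higher pooled rate.)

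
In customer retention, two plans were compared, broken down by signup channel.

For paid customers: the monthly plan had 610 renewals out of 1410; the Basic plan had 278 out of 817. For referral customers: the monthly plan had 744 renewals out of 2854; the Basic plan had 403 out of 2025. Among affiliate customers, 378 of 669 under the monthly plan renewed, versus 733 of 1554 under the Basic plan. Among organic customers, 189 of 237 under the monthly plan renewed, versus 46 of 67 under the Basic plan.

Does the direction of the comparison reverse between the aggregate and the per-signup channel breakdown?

No

Paid: the monthly plan 610/1410 = 43.3%, the Basic plan 278/817 = 34.0% → the monthly plan
Referral: the monthly plan 744/2854 = 26.1%, the Basic plan 403/2025 = 19.9% → the monthly plan
Affiliate: the monthly plan 378/669 = 56.5%, the Basic plan 733/1554 = 47.2% → the monthly plan
Organic: the monthly plan 189/237 = 79.7%, the Basic plan 46/67 = 68.7% → the monthly plan
Overall: the monthly plan 1921/5170 = 37.2%, the Basic plan 1460/4463 = 32.7% → the monthly plan
The monthly plan wins overall and in every signup group — no reversal.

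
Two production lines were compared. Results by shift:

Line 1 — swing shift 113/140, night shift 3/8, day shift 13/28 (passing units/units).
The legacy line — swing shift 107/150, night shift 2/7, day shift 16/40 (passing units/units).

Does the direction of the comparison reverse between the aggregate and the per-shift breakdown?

No

Swing shift: Line 1 113/140 = 80.7%, the legacy line 107/150 = 71.3% → Line 1
Night shift: Line 1 3/8 = 37.5%, the legacy line 2/7 = 28.6% → Line 1
Day shift: Line 1 13/28 = 46.4%, the legacy line 16/40 = 40.0% → Line 1
Overall: Line 1 129/176 = 73.3%, the legacy line 125/197 = 63.5% → Line 1
Line 1 wins overall and in every shift group — no reversal.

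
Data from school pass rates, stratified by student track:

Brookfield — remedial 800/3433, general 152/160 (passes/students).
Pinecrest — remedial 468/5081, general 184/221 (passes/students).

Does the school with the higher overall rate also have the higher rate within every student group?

Yes

Remedial: Brookfield 800/3433 = 23.3%, Pinecrest 468/5081 = 9.2% → Brookfield
General: Brookfield 152/160 = 95.0%, Pinecrest 184/221 = 83.3% → Brookfield
Overall: Brookfield 952/3593 = 26.5%, Pinecrest 652/5302 = 12.3% → Brookfield
Brookfield wins overall and in every student group — no reversal.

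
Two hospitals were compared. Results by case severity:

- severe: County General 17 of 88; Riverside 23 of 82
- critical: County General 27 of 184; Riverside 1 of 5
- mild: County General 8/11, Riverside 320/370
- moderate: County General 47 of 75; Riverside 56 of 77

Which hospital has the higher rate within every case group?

Severe: County General 17/88 = 19.3%, Riverside 23/82 = 28.0% → Riverside
Critical: County General 27/184 = 14.7%, Riverside 1/5 = 20.0% → Riverside
Mild: County General 8/11 = 72.7%, Riverside 320/370 = 86.5% → Riverside
Moderate: County General 47/75 = 62.7%, Riverside 56/77 = 72.7% → Riverside
Riverside has the higher rate in all 4 groups.

Riverside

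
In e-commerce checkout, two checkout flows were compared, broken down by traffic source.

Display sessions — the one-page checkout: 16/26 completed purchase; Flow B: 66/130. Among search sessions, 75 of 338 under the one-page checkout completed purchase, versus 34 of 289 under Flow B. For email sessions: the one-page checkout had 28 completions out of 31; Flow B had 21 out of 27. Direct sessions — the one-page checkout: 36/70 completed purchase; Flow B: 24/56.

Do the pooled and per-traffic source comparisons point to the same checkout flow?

Display: the one-page checkout 16/26 = 61.5%, Flow B 66/130 = 50.8% → the one-page checkout
Search: the one-page checkout 75/338 = 22.2%, Flow B 34/289 = 11.8% → the one-page checkout
Email: the one-page checkout 28/31 = 90.3%, Flow B 21/27 = 77.8% → the one-page checkout
Direct: the one-page checkout 36/70 = 51.4%, Flow B 24/56 = 42.9% → the one-page checkout
Overall: the one-page checkout 155/465 = 33.3%, Flow B 145/502 = 28.9% → the one-page checkout
The one-page checkout wins overall and in every traffic group — no reversal.

Yes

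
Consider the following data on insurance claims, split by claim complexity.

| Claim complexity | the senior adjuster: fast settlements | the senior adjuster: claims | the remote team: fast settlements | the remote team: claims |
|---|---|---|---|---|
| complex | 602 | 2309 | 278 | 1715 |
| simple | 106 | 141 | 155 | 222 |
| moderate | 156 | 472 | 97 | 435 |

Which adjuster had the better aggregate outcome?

Complex: the senior adjuster 602/2309 = 26.1%, the remote team 278/1715 = 16.2% → the senior adjuster
Simple: the senior adjuster 106/141 = 75.2%, the remote team 155/222 = 69.8% → the senior adjuster
Moderate: the senior adjuster 156/472 = 33.1%, the remote team 97/435 = 22.3% → the senior adjuster
Overall: the senior adjuster 864/2922 = 29.6%, the remote team 530/2372 = 22.3% → the senior adjuster

the senior adjuster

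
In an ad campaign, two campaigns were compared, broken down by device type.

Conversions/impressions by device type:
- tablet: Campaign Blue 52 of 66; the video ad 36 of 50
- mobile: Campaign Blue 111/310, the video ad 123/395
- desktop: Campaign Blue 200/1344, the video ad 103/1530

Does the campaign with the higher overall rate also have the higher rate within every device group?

Tablet: Campaign Blue 52/66 = 78.8%, the video ad 36/50 = 72.0% → Campaign Blue
Mobile: Campaign Blue 111/310 = 35.8%, the video ad 123/395 = 31.1% → Campaign Blue
Desktop: Campaign Blue 200/1344 = 14.9%, the video ad 103/1530 = 6.7% → Campaign Blue
Overall: Campaign Blue 363/1720 = 21.1%, the video ad 262/1975 = 13.3% → Campaign Blue
Campaign Blue wins overall and in every device group — no reversal.

Yes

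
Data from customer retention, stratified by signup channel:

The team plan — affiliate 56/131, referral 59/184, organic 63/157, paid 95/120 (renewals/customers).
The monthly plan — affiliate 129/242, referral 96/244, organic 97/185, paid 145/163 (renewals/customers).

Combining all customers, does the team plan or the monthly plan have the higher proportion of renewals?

the monthly plan

Affiliate: the team plan 56/131 = 42.7%, the monthly plan 129/242 = 53.3% → the monthly plan
Referral: the team plan 59/184 = 32.1%, the monthly plan 96/244 = 39.3% → the monthly plan
Organic: the team plan 63/157 = 40.1%, the monthly plan 97/185 = 52.4% → the monthly plan
Paid: the team plan 95/120 = 79.2%, the monthly plan 145/163 = 89.0% → the monthly plan
Overall: the team plan 273/592 = 46.1%, the monthly plan 467/834 = 56.0% → the monthly plan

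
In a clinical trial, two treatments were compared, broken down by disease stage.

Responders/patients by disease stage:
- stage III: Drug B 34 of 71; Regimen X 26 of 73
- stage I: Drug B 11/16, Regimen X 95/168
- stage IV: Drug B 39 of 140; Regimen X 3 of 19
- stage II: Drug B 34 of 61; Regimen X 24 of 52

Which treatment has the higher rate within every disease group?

Drug B

Stage III: Drug B 34/71 = 47.9%, Regimen X 26/73 = 35.6% → Drug B
Stage I: Drug B 11/16 = 68.8%, Regimen X 95/168 = 56.5% → Drug B
Stage IV: Drug B 39/140 = 27.9%, Regimen X 3/19 = 15.8% → Drug B
Stage II: Drug B 34/61 = 55.7%, Regimen X 24/52 = 46.2% → Drug B
Drug B has the higher rate in all 4 groups.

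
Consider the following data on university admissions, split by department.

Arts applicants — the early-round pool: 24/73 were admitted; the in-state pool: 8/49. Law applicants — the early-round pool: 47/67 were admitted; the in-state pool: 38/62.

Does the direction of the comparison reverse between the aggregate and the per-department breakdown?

No

Arts: the early-round pool 24/73 = 32.9%, the in-state pool 8/49 = 16.3% → the early-round pool
Law: the early-round pool 47/67 = 70.1%, the in-state pool 38/62 = 61.3% → the early-round pool
Overall: the early-round pool 71/140 = 50.7%, the in-state pool 46/111 = 41.4% → the early-round pool
The early-round pool wins overall and in every department group — no reversal.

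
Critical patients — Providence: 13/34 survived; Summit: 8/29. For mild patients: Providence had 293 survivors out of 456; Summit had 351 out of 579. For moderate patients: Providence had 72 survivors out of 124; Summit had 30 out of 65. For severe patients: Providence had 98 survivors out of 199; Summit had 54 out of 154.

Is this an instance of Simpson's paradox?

Critical: Providence 13/34 = 38.2%, Summit 8/29 = 27.6% → Providence
Mild: Providence 293/456 = 64.3%, Summit 351/579 = 60.6% → Providence
Moderate: Providence 72/124 = 58.1%, Summit 30/65 = 46.2% → Providence
Severe: Providence 98/199 = 49.2%, Summit 54/154 = 35.1% → Providence
Overall: Providence 476/813 = 58.5%, Summit 443/827 = 53.6% → Providence
Providence wins overall and in every case group — no reversal.

No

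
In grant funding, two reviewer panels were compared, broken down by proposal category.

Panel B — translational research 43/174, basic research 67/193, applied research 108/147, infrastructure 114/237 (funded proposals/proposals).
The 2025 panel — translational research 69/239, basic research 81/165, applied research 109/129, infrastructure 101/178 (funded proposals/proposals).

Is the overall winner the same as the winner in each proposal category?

Yes

Translational research: Panel B 43/174 = 24.7%, the 2025 panel 69/239 = 28.9% → the 2025 panel
Basic research: Panel B 67/193 = 34.7%, the 2025 panel 81/165 = 49.1% → the 2025 panel
Applied research: Panel B 108/147 = 73.5%, the 2025 panel 109/129 = 84.5% → the 2025 panel
Infrastructure: Panel B 114/237 = 48.1%, the 2025 panel 101/178 = 56.7% → the 2025 panel
Overall: Panel B 332/751 = 44.2%, the 2025 panel 360/711 = 50.6% → the 2025 panel
The 2025 panel wins overall and in every proposal group — no reversal.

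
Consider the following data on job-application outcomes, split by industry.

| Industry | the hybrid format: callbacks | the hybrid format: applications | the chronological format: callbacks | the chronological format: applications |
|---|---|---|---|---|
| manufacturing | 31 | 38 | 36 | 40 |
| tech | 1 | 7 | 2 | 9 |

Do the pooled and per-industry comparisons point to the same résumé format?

Manufacturing: the hybrid format 31/38 = 81.6%, the chronological format 36/40 = 90.0% → the chronological format
Tech: the hybrid format 1/7 = 14.3%, the chronological format 2/9 = 22.2% → the chronological format
Overall: the hybrid format 32/45 = 71.1%, the chronological format 38/49 = 77.6% → the chronological format
The chronological format wins overall and in every industry group — no reversal.

Yes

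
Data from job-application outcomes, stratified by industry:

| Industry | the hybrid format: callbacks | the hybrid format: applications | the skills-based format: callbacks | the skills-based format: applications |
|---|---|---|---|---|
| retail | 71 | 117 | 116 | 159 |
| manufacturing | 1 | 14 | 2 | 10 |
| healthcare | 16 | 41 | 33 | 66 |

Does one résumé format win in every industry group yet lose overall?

No

Retail: the hybrid format 71/117 = 60.7%, the skills-based format 116/159 = 73.0% → the skills-based format
Manufacturing: the hybrid format 1/14 = 7.1%, the skills-based format 2/10 = 20.0% → the skills-based format
Healthcare: the hybrid format 16/41 = 39.0%, the skills-based format 33/66 = 50.0% → the skills-based format
Overall: the hybrid format 88/172 = 51.2%, the skills-based format 151/235 = 64.3% → the skills-based format
The skills-based format wins overall and in every industry group — no reversal.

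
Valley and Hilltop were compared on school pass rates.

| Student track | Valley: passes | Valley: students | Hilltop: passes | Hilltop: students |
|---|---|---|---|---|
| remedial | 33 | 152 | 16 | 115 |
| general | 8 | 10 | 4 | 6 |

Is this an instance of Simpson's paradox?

Remedial: Valley 33/152 = 21.7%, Hilltop 16/115 = 13.9% → Valley
General: Valley 8/10 = 80.0%, Hilltop 4/6 = 66.7% → Valley
Overall: Valley 41/162 = 25.3%, Hilltop 20/121 = 16.5% → Valley
Valley wins overall and in every student group — no reversal.

No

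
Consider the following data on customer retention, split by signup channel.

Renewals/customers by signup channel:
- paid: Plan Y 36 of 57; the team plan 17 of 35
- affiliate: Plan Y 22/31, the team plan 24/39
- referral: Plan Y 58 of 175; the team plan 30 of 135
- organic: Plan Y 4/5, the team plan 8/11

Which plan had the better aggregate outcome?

Paid: Plan Y 36/57 = 63.2%, the team plan 17/35 = 48.6% → Plan Y
Affiliate: Plan Y 22/31 = 71.0%, the team plan 24/39 = 61.5% → Plan Y
Referral: Plan Y 58/175 = 33.1%, the team plan 30/135 = 22.2% → Plan Y
Organic: Plan Y 4/5 = 80.0%, the team plan 8/11 = 72.7% → Plan Y
Overall: Plan Y 120/268 = 44.8%, the team plan 79/220 = 35.9% → Plan Y

Plan Y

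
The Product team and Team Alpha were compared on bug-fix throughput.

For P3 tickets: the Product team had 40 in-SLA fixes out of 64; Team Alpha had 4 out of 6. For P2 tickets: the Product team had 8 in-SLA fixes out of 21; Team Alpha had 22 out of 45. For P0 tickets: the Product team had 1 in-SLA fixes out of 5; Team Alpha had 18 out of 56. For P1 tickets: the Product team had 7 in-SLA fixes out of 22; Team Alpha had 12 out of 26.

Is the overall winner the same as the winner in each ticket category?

No

P3: the Product team 40/64 = 62.5%, Team Alpha 4/6 = 66.7% → Team Alpha
P2: the Product team 8/21 = 38.1%, Team Alpha 22/45 = 48.9% → Team Alpha
P0: the Product team 1/5 = 20.0%, Team Alpha 18/56 = 32.1% → Team Alpha
P1: the Product team 7/22 = 31.8%, Team Alpha 12/26 = 46.2% → Team Alpha
Overall: the Product team 56/112 = 50.0%, Team Alpha 56/133 = 42.1% → the Product team
Team Alpha wins each ticket group but the Product team wins overall — the comparison reverses. Team Alpha's tickets skew toward P0, which has a lower base rate.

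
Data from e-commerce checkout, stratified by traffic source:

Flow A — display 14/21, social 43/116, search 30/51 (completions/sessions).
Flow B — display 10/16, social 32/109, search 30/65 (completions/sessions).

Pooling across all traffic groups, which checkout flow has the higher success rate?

Flow A

Display: Flow A 14/21 = 66.7%, Flow B 10/16 = 62.5% → Flow A
Social: Flow A 43/116 = 37.1%, Flow B 32/109 = 29.4% → Flow A
Search: Flow A 30/51 = 58.8%, Flow B 30/65 = 46.2% → Flow A
Overall: Flow A 87/188 = 46.3%, Flow B 72/190 = 37.9% → Flow A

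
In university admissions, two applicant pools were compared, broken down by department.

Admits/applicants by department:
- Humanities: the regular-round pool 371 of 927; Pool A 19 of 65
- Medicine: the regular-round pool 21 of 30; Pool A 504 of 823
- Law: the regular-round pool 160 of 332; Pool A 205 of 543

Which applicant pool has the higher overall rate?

Pool A

Humanities: the regular-round pool 371/927 = 40.0%, Pool A 19/65 = 29.2% → the regular-round pool
Medicine: the regular-round pool 21/30 = 70.0%, Pool A 504/823 = 61.2% → the regular-round pool
Law: the regular-round pool 160/332 = 48.2%, Pool A 205/543 = 37.8% → the regular-round pool
Overall: the regular-round pool 552/1289 = 42.8%, Pool A 728/1431 = 50.9% → Pool A
(The regular-round pool wins every department group but Pool A wins overall — the regular-round pool's applicants skew toward the low-rate Humanities group.)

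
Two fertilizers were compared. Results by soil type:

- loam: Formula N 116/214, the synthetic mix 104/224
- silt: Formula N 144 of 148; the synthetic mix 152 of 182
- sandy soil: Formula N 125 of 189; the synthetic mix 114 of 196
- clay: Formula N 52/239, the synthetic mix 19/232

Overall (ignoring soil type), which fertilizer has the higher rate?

Formula N

Loam: Formula N 116/214 = 54.2%, the synthetic mix 104/224 = 46.4% → Formula N
Silt: Formula N 144/148 = 97.3%, the synthetic mix 152/182 = 83.5% → Formula N
Sandy soil: Formula N 125/189 = 66.1%, the synthetic mix 114/196 = 58.2% → Formula N
Clay: Formula N 52/239 = 21.8%, the synthetic mix 19/232 = 8.2% → Formula N
Overall: Formula N 437/790 = 55.3%, the synthetic mix 389/834 = 46.6% → Formula N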